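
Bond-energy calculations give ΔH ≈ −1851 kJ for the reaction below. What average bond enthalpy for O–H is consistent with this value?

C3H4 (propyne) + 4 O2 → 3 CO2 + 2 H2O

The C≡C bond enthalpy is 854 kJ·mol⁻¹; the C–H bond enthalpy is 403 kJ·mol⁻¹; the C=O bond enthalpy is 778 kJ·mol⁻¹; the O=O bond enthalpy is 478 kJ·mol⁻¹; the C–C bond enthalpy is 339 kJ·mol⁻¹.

Let D be the O–H bond energy.
Σ(broken) = 1×854 + 1×339 + 4×403 + 4×478 = 4717
Σ(formed) = 6×778 + 4×D = 4668 + 4D
ΔH = Σ(broken) − Σ(formed) = (4717) − (4668 + 4D) = +49 − 4D
Setting this equal to −1851 kJ gives 4D = 1900, so D = 475 kJ/mol.

D(O–H) ≈ 475 kJ/mol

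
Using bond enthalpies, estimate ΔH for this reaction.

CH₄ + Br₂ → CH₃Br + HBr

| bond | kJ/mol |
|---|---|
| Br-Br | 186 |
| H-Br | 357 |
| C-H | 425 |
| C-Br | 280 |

ΔH ≈ −26 kJ

Bonds broken (reactants):
  Br-Br: 1 × 186 = 186
  C-H: 4 × 425 = 1700
  Σ(broken) = 1886 kJ
Bonds formed (products):
  C-Br: 1 × 280 = 280
  C-H: 3 × 425 = 1275
  H-Br: 1 × 357 = 357
  Σ(formed) = 1912 kJ
ΔH = Σ(broken) − Σ(formed) = 1886 − 1912 = −26 kJ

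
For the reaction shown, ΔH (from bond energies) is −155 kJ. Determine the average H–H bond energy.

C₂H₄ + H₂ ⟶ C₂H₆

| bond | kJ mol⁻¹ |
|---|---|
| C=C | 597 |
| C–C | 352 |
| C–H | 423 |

Let D be the H–H bond energy.
Σ(broken) = 4×423 + 1×597 + 1×D = 2289 + D
Σ(formed) = 1×352 + 6×423 = 2890
ΔH = Σ(broken) − Σ(formed) = (2289 + D) − (2890) = −601 + D
Setting this equal to −155 kJ gives D = 446 kJ/mol.

D(H–H) ≈ 446 kJ/mol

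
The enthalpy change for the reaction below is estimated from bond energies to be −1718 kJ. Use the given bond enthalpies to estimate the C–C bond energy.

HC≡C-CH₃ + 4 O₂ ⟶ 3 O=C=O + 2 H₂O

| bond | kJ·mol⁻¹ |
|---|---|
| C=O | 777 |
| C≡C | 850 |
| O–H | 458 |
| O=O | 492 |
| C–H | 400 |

D(C–C) ≈ 358 kJ/mol

Let D be the C–C bond energy.
Σ(broken) = 1×850 + 1×D + 4×400 + 4×492 = 4418 + D
Σ(formed) = 6×777 + 4×458 = 6494
ΔH = Σ(broken) − Σ(formed) = (4418 + D) − (6494) = −2076 + D
Setting this equal to −1718 kJ gives D = 358 kJ/mol.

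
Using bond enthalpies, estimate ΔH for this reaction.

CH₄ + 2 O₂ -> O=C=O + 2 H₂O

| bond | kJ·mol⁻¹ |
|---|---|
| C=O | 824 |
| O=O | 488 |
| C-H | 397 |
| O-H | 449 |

Bonds broken (reactants):
  C-H: 4 × 397 = 1588
  O=O: 2 × 488 = 976
  Σ(broken) = 2564 kJ
Bonds formed (products):
  C=O: 2 × 824 = 1648
  O-H: 4 × 449 = 1796
  Σ(formed) = 3444 kJ
ΔH = Σ(broken) − Σ(formed) = 2564 − 3444 = −880 kJ

ΔH ≈ −880 kJ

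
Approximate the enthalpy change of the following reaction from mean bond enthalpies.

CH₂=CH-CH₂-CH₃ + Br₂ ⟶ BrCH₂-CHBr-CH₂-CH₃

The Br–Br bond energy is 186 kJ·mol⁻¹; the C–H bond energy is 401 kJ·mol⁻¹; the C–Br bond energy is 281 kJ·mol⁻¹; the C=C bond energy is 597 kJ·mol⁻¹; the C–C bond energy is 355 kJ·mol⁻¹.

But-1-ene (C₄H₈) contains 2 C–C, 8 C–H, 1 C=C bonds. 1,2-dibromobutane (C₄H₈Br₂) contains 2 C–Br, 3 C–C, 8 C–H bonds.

ΔH ≈ −134 kJ

Bonds broken (reactants):
  Br–Br: 1 × 186 = 186
  C–C: 2 × 355 = 710
  C–H: 8 × 401 = 3208
  C=C: 1 × 597 = 597
  Σ(broken) = 4701 kJ
Bonds formed (products):
  C–Br: 2 × 281 = 562
  C–C: 3 × 355 = 1065
  C–H: 8 × 401 = 3208
  Σ(formed) = 4835 kJ
ΔH = Σ(broken) − Σ(formed) = 4701 − 4835 = −134 kJ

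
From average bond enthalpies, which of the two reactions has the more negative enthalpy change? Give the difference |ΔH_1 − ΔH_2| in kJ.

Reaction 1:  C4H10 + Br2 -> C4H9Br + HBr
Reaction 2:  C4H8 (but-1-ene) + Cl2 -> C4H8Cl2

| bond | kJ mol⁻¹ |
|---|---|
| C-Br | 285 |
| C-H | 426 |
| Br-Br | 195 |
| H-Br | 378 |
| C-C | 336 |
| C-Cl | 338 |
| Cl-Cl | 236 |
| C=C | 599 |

Reaction 2, by 135 kJ

Reaction 1:
  Bonds broken (reactants):
    Br-Br: 1 × 195 = 195
    C-C: 3 × 336 = 1008
    C-H: 10 × 426 = 4260
    Σ(broken) = 5463 kJ
  Bonds formed (products):
    C-Br: 1 × 285 = 285
    C-C: 3 × 336 = 1008
    C-H: 9 × 426 = 3834
    H-Br: 1 × 378 = 378
    Σ(formed) = 5505 kJ
  ΔH_1 = 5463 − 5505 = −42 kJ
Reaction 2:
  Bonds broken (reactants):
    C-C: 2 × 336 = 672
    C-H: 8 × 426 = 3408
    C=C: 1 × 599 = 599
    Cl-Cl: 1 × 236 = 236
    Σ(broken) = 4915 kJ
  Bonds formed (products):
    C-C: 3 × 336 = 1008
    C-Cl: 2 × 338 = 676
    C-H: 8 × 426 = 3408
    Σ(formed) = 5092 kJ
  ΔH_2 = 4915 − 5092 = −177 kJ
ΔH_1 − ΔH_2 = +135 kJ, so reaction 2 has the more negative ΔH; |ΔH_1 − ΔH_2| = 135 kJ.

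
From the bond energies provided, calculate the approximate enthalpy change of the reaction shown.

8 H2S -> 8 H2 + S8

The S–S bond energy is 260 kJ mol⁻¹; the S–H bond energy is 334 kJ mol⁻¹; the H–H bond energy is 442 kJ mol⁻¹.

ΔH ≈ −272 kJ

Bonds broken (reactants):
  S–H: 16 × 334 = 5344
  Σ(broken) = 5344 kJ
Bonds formed (products):
  H–H: 8 × 442 = 3536
  S–S: 8 × 260 = 2080
  Σ(formed) = 5616 kJ
ΔH = Σ(broken) − Σ(formed) = 5344 − 5616 = −272 kJ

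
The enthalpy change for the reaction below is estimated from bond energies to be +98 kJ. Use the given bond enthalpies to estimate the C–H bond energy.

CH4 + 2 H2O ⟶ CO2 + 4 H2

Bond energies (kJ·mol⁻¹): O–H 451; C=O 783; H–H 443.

D(C–H) ≈ 408 kJ/mol

Let D be the C–H bond energy.
Σ(broken) = 4×D + 4×451 = 1804 + 4D
Σ(formed) = 2×783 + 4×443 = 3338
ΔH = Σ(broken) − Σ(formed) = (1804 + 4D) − (3338) = −1534 + 4D
Setting this equal to +98 kJ gives 4D = 1632, so D = 408 kJ/mol.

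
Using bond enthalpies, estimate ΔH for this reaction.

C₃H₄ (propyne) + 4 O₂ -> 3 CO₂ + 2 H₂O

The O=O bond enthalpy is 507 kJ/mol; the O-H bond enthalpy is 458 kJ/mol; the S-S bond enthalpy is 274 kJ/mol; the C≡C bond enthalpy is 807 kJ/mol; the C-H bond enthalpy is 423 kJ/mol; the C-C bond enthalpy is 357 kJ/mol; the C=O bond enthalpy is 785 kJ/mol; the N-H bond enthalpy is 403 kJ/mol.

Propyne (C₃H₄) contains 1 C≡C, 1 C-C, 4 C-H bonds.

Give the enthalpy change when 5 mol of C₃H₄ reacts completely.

Bonds broken (reactants):
  C≡C: 1 × 807 = 807
  C-C: 1 × 357 = 357
  C-H: 4 × 423 = 1692
  O=O: 4 × 507 = 2028
  Σ(broken) = 4884 kJ
Bonds formed (products):
  C=O: 6 × 785 = 4710
  O-H: 4 × 458 = 1832
  Σ(formed) = 6542 kJ
ΔH = Σ(broken) − Σ(formed) = 4884 − 6542 = −1658 kJ
For 5× the reaction as written: 5 × (−1658) = −8290 kJ

ΔH = −8290 kJ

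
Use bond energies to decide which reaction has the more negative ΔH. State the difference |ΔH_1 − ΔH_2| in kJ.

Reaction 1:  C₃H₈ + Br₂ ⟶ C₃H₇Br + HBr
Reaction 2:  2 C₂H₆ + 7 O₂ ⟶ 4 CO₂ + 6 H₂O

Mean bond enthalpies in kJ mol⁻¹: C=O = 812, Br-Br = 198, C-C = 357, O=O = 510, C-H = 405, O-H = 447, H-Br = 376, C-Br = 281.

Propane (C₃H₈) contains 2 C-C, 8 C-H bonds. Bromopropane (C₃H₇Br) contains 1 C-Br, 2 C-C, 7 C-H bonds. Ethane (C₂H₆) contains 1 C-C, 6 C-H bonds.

Reaction 1:
  Bonds broken (reactants):
    Br-Br: 1 × 198 = 198
    C-C: 2 × 357 = 714
    C-H: 8 × 405 = 3240
    Σ(broken) = 4152 kJ
  Bonds formed (products):
    C-Br: 1 × 281 = 281
    C-C: 2 × 357 = 714
    C-H: 7 × 405 = 2835
    H-Br: 1 × 376 = 376
    Σ(formed) = 4206 kJ
  ΔH_1 = 4152 − 4206 = −54 kJ
Reaction 2:
  Bonds broken (reactants):
    C-C: 2 × 357 = 714
    C-H: 12 × 405 = 4860
    O=O: 7 × 510 = 3570
    Σ(broken) = 9144 kJ
  Bonds formed (products):
    C=O: 8 × 812 = 6496
    O-H: 12 × 447 = 5364
    Σ(formed) = 11860 kJ
  ΔH_2 = 9144 − 11860 = −2716 kJ
ΔH_1 − ΔH_2 = +2662 kJ, so reaction 2 has the more negative ΔH; |ΔH_1 − ΔH_2| = 2662 kJ.

Reaction 2, by 2662 kJ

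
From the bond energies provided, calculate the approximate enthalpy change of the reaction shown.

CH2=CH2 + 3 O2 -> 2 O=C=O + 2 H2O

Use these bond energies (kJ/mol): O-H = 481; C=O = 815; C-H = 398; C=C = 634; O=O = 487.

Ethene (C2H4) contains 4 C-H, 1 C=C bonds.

Bonds broken (reactants):
  C-H: 4 × 398 = 1592
  C=C: 1 × 634 = 634
  O=O: 3 × 487 = 1461
  Σ(broken) = 3687 kJ
Bonds formed (products):
  C=O: 4 × 815 = 3260
  O-H: 4 × 481 = 1924
  Σ(formed) = 5184 kJ
ΔH = Σ(broken) − Σ(formed) = 3687 − 5184 = −1497 kJ

ΔH ≈ −1497 kJ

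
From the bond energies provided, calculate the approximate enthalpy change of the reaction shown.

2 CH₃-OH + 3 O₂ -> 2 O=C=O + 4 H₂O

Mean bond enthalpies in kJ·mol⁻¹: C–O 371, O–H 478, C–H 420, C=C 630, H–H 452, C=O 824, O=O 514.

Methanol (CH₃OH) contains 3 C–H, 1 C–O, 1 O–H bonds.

Bonds broken (reactants):
  C–H: 6 × 420 = 2520
  C–O: 2 × 371 = 742
  O–H: 2 × 478 = 956
  O=O: 3 × 514 = 1542
  Σ(broken) = 5760 kJ
Bonds formed (products):
  C=O: 4 × 824 = 3296
  O–H: 8 × 478 = 3824
  Σ(formed) = 7120 kJ
ΔH = Σ(broken) − Σ(formed) = 5760 − 7120 = −1360 kJ

ΔH ≈ −1360 kJ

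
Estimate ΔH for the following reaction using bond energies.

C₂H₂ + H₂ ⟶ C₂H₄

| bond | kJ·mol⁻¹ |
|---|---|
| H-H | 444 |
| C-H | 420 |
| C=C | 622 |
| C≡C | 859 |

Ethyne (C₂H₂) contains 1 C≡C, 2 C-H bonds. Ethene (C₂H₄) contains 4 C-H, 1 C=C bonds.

Bonds broken (reactants):
  C≡C: 1 × 859 = 859
  C-H: 2 × 420 = 840
  H-H: 1 × 444 = 444
  Σ(broken) = 2143 kJ
Bonds formed (products):
  C-H: 4 × 420 = 1680
  C=C: 1 × 622 = 622
  Σ(formed) = 2302 kJ
ΔH = Σ(broken) − Σ(formed) = 2143 − 2302 = −159 kJ

ΔH ≈ −159 kJ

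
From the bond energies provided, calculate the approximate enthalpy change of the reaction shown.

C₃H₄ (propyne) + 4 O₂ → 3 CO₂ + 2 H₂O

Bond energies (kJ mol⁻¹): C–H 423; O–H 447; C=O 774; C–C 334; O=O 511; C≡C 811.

ΔH ≈ −1551 kJ

Bonds broken (reactants):
  C≡C: 1 × 811 = 811
  C–C: 1 × 334 = 334
  C–H: 4 × 423 = 1692
  O=O: 4 × 511 = 2044
  Σ(broken) = 4881 kJ
Bonds formed (products):
  C=O: 6 × 774 = 4644
  O–H: 4 × 447 = 1788
  Σ(formed) = 6432 kJ
ΔH = Σ(broken) − Σ(formed) = 4881 − 6432 = −1551 kJ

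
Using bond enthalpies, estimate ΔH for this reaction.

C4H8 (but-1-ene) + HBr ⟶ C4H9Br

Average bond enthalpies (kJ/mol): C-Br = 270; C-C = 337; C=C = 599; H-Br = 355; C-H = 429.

ΔH ≈ −82 kJ

Bonds broken (reactants):
  C-C: 2 × 337 = 674
  C-H: 8 × 429 = 3432
  C=C: 1 × 599 = 599
  H-Br: 1 × 355 = 355
  Σ(broken) = 5060 kJ
Bonds formed (products):
  C-Br: 1 × 270 = 270
  C-C: 3 × 337 = 1011
  C-H: 9 × 429 = 3861
  Σ(formed) = 5142 kJ
ΔH = Σ(broken) − Σ(formed) = 5060 − 5142 = −82 kJ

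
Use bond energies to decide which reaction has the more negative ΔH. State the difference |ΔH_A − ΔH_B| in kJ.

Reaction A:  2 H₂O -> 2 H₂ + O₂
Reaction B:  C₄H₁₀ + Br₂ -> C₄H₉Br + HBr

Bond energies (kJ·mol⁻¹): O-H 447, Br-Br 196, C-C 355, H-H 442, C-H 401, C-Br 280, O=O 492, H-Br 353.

Reaction A:
  Bonds broken (reactants):
    O-H: 4 × 447 = 1788
    Σ(broken) = 1788 kJ
  Bonds formed (products):
    H-H: 2 × 442 = 884
    O=O: 1 × 492 = 492
    Σ(formed) = 1376 kJ
  ΔH_A = 1788 − 1376 = +412 kJ
Reaction B:
  Bonds broken (reactants):
    Br-Br: 1 × 196 = 196
    C-C: 3 × 355 = 1065
    C-H: 10 × 401 = 4010
    Σ(broken) = 5271 kJ
  Bonds formed (products):
    C-Br: 1 × 280 = 280
    C-C: 3 × 355 = 1065
    C-H: 9 × 401 = 3609
    H-Br: 1 × 353 = 353
    Σ(formed) = 5307 kJ
  ΔH_B = 5271 − 5307 = −36 kJ
ΔH_A − ΔH_B = +448 kJ, so reaction B has the more negative ΔH; |ΔH_A − ΔH_B| = 448 kJ.

Reaction B, by 448 kJ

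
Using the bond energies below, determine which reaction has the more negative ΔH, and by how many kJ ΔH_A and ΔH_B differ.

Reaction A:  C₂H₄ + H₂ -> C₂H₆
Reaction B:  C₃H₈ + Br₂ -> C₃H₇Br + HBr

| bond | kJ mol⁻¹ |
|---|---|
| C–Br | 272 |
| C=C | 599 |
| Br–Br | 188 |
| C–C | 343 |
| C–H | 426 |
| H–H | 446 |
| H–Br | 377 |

Reaction A, by 115 kJ

Reaction A:
  Bonds broken (reactants):
    C–H: 4 × 426 = 1704
    C=C: 1 × 599 = 599
    H–H: 1 × 446 = 446
    Σ(broken) = 2749 kJ
  Bonds formed (products):
    C–C: 1 × 343 = 343
    C–H: 6 × 426 = 2556
    Σ(formed) = 2899 kJ
  ΔH_A = 2749 − 2899 = −150 kJ
Reaction B:
  Bonds broken (reactants):
    Br–Br: 1 × 188 = 188
    C–C: 2 × 343 = 686
    C–H: 8 × 426 = 3408
    Σ(broken) = 4282 kJ
  Bonds formed (products):
    C–Br: 1 × 272 = 272
    C–C: 2 × 343 = 686
    C–H: 7 × 426 = 2982
    H–Br: 1 × 377 = 377
    Σ(formed) = 4317 kJ
  ΔH_B = 4282 − 4317 = −35 kJ
ΔH_A − ΔH_B = −115 kJ, so reaction A has the more negative ΔH; |ΔH_A − ΔH_B| = 115 kJ.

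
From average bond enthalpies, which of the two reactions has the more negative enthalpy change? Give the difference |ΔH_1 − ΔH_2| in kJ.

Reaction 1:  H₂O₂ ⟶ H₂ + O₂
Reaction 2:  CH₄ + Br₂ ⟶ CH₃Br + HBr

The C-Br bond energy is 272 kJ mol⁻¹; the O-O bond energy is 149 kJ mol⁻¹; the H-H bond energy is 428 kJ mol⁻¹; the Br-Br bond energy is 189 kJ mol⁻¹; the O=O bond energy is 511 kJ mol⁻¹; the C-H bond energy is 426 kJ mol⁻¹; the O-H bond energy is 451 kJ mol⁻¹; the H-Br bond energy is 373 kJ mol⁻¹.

Reaction 2, by 142 kJ

Reaction 1:
  Bonds broken (reactants):
    O-H: 2 × 451 = 902
    O-O: 1 × 149 = 149
    Σ(broken) = 1051 kJ
  Bonds formed (products):
    H-H: 1 × 428 = 428
    O=O: 1 × 511 = 511
    Σ(formed) = 939 kJ
  ΔH_1 = 1051 − 939 = +112 kJ
Reaction 2:
  Bonds broken (reactants):
    Br-Br: 1 × 189 = 189
    C-H: 4 × 426 = 1704
    Σ(broken) = 1893 kJ
  Bonds formed (products):
    C-Br: 1 × 272 = 272
    C-H: 3 × 426 = 1278
    H-Br: 1 × 373 = 373
    Σ(formed) = 1923 kJ
  ΔH_2 = 1893 − 1923 = −30 kJ
ΔH_1 − ΔH_2 = +142 kJ, so reaction 2 has the more negative ΔH; |ΔH_1 − ΔH_2| = 142 kJ.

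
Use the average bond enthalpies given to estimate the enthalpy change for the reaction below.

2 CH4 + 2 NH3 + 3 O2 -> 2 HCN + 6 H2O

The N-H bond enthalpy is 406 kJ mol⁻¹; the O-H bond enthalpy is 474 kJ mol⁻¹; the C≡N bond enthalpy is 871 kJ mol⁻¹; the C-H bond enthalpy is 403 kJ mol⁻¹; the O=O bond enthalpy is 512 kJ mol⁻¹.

ΔH ≈ −1040 kJ

Bonds broken (reactants):
  C-H: 8 × 403 = 3224
  N-H: 6 × 406 = 2436
  O=O: 3 × 512 = 1536
  Σ(broken) = 7196 kJ
Bonds formed (products):
  C≡N: 2 × 871 = 1742
  C-H: 2 × 403 = 806
  O-H: 12 × 474 = 5688
  Σ(formed) = 8236 kJ
ΔH = Σ(broken) − Σ(formed) = 7196 − 8236 = −1040 kJ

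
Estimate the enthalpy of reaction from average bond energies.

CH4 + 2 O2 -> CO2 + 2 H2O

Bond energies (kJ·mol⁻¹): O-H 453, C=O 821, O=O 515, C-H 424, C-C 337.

Bonds broken (reactants):
  C-H: 4 × 424 = 1696
  O=O: 2 × 515 = 1030
  Σ(broken) = 2726 kJ
Bonds formed (products):
  C=O: 2 × 821 = 1642
  O-H: 4 × 453 = 1812
  Σ(formed) = 3454 kJ
ΔH = Σ(broken) − Σ(formed) = 2726 − 3454 = −728 kJ

ΔH ≈ −728 kJ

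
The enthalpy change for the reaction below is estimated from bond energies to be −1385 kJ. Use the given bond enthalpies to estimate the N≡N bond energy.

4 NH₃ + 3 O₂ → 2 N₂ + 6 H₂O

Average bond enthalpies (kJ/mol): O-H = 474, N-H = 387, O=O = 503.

D(N≡N) ≈ 925 kJ/mol

Let D be the N≡N bond energy.
Σ(broken) = 12×387 + 3×503 = 6153
Σ(formed) = 2×D + 12×474 = 5688 + 2D
ΔH = Σ(broken) − Σ(formed) = (6153) − (5688 + 2D) = +465 − 2D
Setting this equal to −1385 kJ gives 2D = 1850, so D = 925 kJ/mol.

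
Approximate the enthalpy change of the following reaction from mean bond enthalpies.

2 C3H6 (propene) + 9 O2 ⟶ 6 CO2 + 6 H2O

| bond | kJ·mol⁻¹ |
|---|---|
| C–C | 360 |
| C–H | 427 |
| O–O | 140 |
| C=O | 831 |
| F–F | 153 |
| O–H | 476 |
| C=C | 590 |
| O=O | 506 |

ΔH ≈ −4106 kJ

Bonds broken (reactants):
  C–C: 2 × 360 = 720
  C–H: 12 × 427 = 5124
  C=C: 2 × 590 = 1180
  O=O: 9 × 506 = 4554
  Σ(broken) = 11578 kJ
Bonds formed (products):
  C=O: 12 × 831 = 9972
  O–H: 12 × 476 = 5712
  Σ(formed) = 15684 kJ
ΔH = Σ(broken) − Σ(formed) = 11578 − 15684 = −4106 kJ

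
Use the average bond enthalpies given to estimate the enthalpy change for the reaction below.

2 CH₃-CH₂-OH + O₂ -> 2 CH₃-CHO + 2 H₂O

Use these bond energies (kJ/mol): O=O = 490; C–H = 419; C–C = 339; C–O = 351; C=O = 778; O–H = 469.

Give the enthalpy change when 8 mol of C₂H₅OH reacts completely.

Bonds broken (reactants):
  C–C: 2 × 339 = 678
  C–H: 10 × 419 = 4190
  C–O: 2 × 351 = 702
  O–H: 2 × 469 = 938
  O=O: 1 × 490 = 490
  Σ(broken) = 6998 kJ
Bonds formed (products):
  C–C: 2 × 339 = 678
  C–H: 8 × 419 = 3352
  C=O: 2 × 778 = 1556
  O–H: 4 × 469 = 1876
  Σ(formed) = 7462 kJ
ΔH = Σ(broken) − Σ(formed) = 6998 − 7462 = −464 kJ
For 4× the reaction as written: 4 × (−464) = −1856 kJ

ΔH = −1856 kJ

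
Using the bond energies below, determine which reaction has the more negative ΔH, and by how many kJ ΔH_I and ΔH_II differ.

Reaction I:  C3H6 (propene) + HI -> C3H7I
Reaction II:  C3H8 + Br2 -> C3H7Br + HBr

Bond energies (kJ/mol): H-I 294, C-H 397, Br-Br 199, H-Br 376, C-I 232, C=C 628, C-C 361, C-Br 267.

Reaction I, by 21 kJ

Reaction I:
  Bonds broken (reactants):
    C-C: 1 × 361 = 361
    C-H: 6 × 397 = 2382
    C=C: 1 × 628 = 628
    H-I: 1 × 294 = 294
    Σ(broken) = 3665 kJ
  Bonds formed (products):
    C-C: 2 × 361 = 722
    C-H: 7 × 397 = 2779
    C-I: 1 × 232 = 232
    Σ(formed) = 3733 kJ
  ΔH_I = 3665 − 3733 = −68 kJ
Reaction II:
  Bonds broken (reactants):
    Br-Br: 1 × 199 = 199
    C-C: 2 × 361 = 722
    C-H: 8 × 397 = 3176
    Σ(broken) = 4097 kJ
  Bonds formed (products):
    C-Br: 1 × 267 = 267
    C-C: 2 × 361 = 722
    C-H: 7 × 397 = 2779
    H-Br: 1 × 376 = 376
    Σ(formed) = 4144 kJ
  ΔH_II = 4097 − 4144 = −47 kJ
ΔH_I − ΔH_II = −21 kJ, so reaction I has the more negative ΔH; |ΔH_I − ΔH_II| = 21 kJ.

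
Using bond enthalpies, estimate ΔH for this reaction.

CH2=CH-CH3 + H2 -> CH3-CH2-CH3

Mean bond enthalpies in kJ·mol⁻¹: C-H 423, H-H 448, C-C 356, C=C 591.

ΔH ≈ −163 kJ

Bonds broken (reactants):
  C-C: 1 × 356 = 356
  C-H: 6 × 423 = 2538
  C=C: 1 × 591 = 591
  H-H: 1 × 448 = 448
  Σ(broken) = 3933 kJ
Bonds formed (products):
  C-C: 2 × 356 = 712
  C-H: 8 × 423 = 3384
  Σ(formed) = 4096 kJ
ΔH = Σ(broken) − Σ(formed) = 3933 − 4096 = −163 kJ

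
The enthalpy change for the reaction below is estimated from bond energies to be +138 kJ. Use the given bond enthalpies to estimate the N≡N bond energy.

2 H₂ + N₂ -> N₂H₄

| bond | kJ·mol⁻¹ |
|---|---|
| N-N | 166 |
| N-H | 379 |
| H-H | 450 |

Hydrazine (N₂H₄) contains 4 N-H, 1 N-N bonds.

Let D be the N≡N bond energy.
Σ(broken) = 2×450 + 1×D = 900 + D
Σ(formed) = 4×379 + 1×166 = 1682
ΔH = Σ(broken) − Σ(formed) = (900 + D) − (1682) = −782 + D
Setting this equal to +138 kJ gives D = 920 kJ/mol.

D(N≡N) ≈ 920 kJ/mol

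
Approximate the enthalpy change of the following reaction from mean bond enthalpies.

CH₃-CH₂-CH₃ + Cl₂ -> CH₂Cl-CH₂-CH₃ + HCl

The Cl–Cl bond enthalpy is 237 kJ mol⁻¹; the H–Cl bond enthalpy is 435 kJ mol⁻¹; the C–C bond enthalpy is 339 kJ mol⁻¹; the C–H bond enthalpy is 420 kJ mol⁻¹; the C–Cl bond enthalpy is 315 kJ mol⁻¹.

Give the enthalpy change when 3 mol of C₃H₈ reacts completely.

Bonds broken (reactants):
  C–C: 2 × 339 = 678
  C–H: 8 × 420 = 3360
  Cl–Cl: 1 × 237 = 237
  Σ(broken) = 4275 kJ
Bonds formed (products):
  C–C: 2 × 339 = 678
  C–Cl: 1 × 315 = 315
  C–H: 7 × 420 = 2940
  H–Cl: 1 × 435 = 435
  Σ(formed) = 4368 kJ
ΔH = Σ(broken) − Σ(formed) = 4275 − 4368 = −93 kJ
For 3× the reaction as written: 3 × (−93) = −279 kJ

ΔH = −279 kJ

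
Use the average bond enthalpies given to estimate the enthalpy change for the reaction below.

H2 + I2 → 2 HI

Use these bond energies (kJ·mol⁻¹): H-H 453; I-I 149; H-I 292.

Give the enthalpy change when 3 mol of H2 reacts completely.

Bonds broken (reactants):
  H-H: 1 × 453 = 453
  I-I: 1 × 149 = 149
  Σ(broken) = 602 kJ
Bonds formed (products):
  H-I: 2 × 292 = 584
  Σ(formed) = 584 kJ
ΔH = Σ(broken) − Σ(formed) = 602 − 584 = +18 kJ
For 3× the reaction as written: 3 × (+18) = +54 kJ

ΔH = +54 kJ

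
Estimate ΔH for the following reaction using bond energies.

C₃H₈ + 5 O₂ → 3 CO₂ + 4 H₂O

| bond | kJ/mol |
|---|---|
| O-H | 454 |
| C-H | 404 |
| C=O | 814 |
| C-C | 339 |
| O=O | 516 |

ΔH ≈ −2026 kJ

Bonds broken (reactants):
  C-C: 2 × 339 = 678
  C-H: 8 × 404 = 3232
  O=O: 5 × 516 = 2580
  Σ(broken) = 6490 kJ
Bonds formed (products):
  C=O: 6 × 814 = 4884
  O-H: 8 × 454 = 3632
  Σ(formed) = 8516 kJ
ΔH = Σ(broken) − Σ(formed) = 6490 − 8516 = −2026 kJ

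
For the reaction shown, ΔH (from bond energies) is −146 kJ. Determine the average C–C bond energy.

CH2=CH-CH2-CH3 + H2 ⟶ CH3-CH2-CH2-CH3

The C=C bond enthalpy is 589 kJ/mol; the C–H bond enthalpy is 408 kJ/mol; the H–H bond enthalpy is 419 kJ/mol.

D(C–C) ≈ 338 kJ/mol

Let D be the C–C bond energy.
Σ(broken) = 2×D + 8×408 + 1×589 + 1×419 = 4272 + 2D
Σ(formed) = 3×D + 10×408 = 4080 + 3D
ΔH = Σ(broken) − Σ(formed) = (4272 + 2D) − (4080 + 3D) = +192 − D
Setting this equal to −146 kJ gives D = 338 kJ/mol.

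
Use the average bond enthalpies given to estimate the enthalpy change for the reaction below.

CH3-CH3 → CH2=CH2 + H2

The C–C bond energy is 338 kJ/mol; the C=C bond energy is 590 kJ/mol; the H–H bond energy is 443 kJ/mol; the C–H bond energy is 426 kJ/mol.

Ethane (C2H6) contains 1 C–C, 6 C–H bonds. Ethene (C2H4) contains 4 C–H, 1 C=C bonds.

ΔH ≈ +157 kJ

Bonds broken (reactants):
  C–C: 1 × 338 = 338
  C–H: 6 × 426 = 2556
  Σ(broken) = 2894 kJ
Bonds formed (products):
  C–H: 4 × 426 = 1704
  C=C: 1 × 590 = 590
  H–H: 1 × 443 = 443
  Σ(formed) = 2737 kJ
ΔH = Σ(broken) − Σ(formed) = 2894 − 2737 = +157 kJ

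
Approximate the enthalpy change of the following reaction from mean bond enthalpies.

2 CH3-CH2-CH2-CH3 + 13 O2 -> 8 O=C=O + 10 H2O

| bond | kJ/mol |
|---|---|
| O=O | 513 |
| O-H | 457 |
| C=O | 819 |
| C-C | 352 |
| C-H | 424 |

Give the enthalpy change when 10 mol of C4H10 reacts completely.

ΔH = −24915 kJ

Bonds broken (reactants):
  C-C: 6 × 352 = 2112
  C-H: 20 × 424 = 8480
  O=O: 13 × 513 = 6669
  Σ(broken) = 17261 kJ
Bonds formed (products):
  C=O: 16 × 819 = 13104
  O-H: 20 × 457 = 9140
  Σ(formed) = 22244 kJ
ΔH = Σ(broken) − Σ(formed) = 17261 − 22244 = −4983 kJ
For 5× the reaction as written: 5 × (−4983) = −24915 kJ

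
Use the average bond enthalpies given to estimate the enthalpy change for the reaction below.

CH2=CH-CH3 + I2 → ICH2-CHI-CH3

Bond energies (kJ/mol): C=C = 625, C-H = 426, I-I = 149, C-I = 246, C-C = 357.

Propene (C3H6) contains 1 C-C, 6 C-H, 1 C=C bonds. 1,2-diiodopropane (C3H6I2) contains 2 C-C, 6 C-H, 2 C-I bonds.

ΔH ≈ −75 kJ

Bonds broken (reactants):
  C-C: 1 × 357 = 357
  C-H: 6 × 426 = 2556
  C=C: 1 × 625 = 625
  I-I: 1 × 149 = 149
  Σ(broken) = 3687 kJ
Bonds formed (products):
  C-C: 2 × 357 = 714
  C-H: 6 × 426 = 2556
  C-I: 2 × 246 = 492
  Σ(formed) = 3762 kJ
ΔH = Σ(broken) − Σ(formed) = 3687 − 3762 = −75 kJ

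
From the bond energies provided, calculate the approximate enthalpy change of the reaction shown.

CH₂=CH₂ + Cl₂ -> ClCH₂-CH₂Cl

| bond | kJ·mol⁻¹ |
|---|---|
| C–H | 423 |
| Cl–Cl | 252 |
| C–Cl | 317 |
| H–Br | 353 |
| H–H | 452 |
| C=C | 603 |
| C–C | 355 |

Bonds broken (reactants):
  C–H: 4 × 423 = 1692
  C=C: 1 × 603 = 603
  Cl–Cl: 1 × 252 = 252
  Σ(broken) = 2547 kJ
Bonds formed (products):
  C–C: 1 × 355 = 355
  C–Cl: 2 × 317 = 634
  C–H: 4 × 423 = 1692
  Σ(formed) = 2681 kJ
ΔH = Σ(broken) − Σ(formed) = 2547 − 2681 = −134 kJ

ΔH ≈ −134 kJ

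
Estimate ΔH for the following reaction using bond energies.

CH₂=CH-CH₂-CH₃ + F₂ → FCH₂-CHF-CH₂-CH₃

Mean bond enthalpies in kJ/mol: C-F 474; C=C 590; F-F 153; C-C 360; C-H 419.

Bonds broken (reactants):
  C-C: 2 × 360 = 720
  C-H: 8 × 419 = 3352
  C=C: 1 × 590 = 590
  F-F: 1 × 153 = 153
  Σ(broken) = 4815 kJ
Bonds formed (products):
  C-C: 3 × 360 = 1080
  C-F: 2 × 474 = 948
  C-H: 8 × 419 = 3352
  Σ(formed) = 5380 kJ
ΔH = Σ(broken) − Σ(formed) = 4815 − 5380 = −565 kJ

ΔH ≈ −565 kJ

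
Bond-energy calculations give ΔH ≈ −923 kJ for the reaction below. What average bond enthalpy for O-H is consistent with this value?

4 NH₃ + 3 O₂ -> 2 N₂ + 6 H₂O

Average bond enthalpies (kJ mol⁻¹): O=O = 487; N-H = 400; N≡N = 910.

D(O-H) ≈ 447 kJ/mol

Let D be the O-H bond energy.
Σ(broken) = 12×400 + 3×487 = 6261
Σ(formed) = 2×910 + 12×D = 1820 + 12D
ΔH = Σ(broken) − Σ(formed) = (6261) − (1820 + 12D) = +4441 − 12D
Setting this equal to −923 kJ gives 12D = 5364, so D = 447 kJ/mol.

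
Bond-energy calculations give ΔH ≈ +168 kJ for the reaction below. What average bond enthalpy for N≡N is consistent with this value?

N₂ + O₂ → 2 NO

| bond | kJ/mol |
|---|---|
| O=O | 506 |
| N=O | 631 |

D(N≡N) ≈ 924 kJ/mol

Let D be the N≡N bond energy.
Σ(broken) = 1×D + 1×506 = 506 + D
Σ(formed) = 2×631 = 1262
ΔH = Σ(broken) − Σ(formed) = (506 + D) − (1262) = −756 + D
Setting this equal to +168 kJ gives D = 924 kJ/mol.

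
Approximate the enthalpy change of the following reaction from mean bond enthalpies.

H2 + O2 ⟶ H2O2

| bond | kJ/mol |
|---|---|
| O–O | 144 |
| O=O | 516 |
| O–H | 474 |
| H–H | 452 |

ΔH ≈ −124 kJ

Bonds broken (reactants):
  H–H: 1 × 452 = 452
  O=O: 1 × 516 = 516
  Σ(broken) = 968 kJ
Bonds formed (products):
  O–H: 2 × 474 = 948
  O–O: 1 × 144 = 144
  Σ(formed) = 1092 kJ
ΔH = Σ(broken) − Σ(formed) = 968 − 1092 = −124 kJ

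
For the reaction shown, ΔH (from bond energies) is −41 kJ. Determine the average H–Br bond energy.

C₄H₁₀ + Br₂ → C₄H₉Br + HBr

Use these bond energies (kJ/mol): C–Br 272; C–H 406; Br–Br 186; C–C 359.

Let D be the H–Br bond energy.
Σ(broken) = 1×186 + 3×359 + 10×406 = 5323
Σ(formed) = 1×272 + 3×359 + 9×406 + 1×D = 5003 + D
ΔH = Σ(broken) − Σ(formed) = (5323) − (5003 + D) = +320 − D
Setting this equal to −41 kJ gives D = 361 kJ/mol.

D(H–Br) ≈ 361 kJ/mol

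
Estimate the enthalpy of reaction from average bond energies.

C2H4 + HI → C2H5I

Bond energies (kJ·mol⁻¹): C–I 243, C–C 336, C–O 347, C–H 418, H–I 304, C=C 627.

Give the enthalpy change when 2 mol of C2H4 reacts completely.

Bonds broken (reactants):
  C–H: 4 × 418 = 1672
  C=C: 1 × 627 = 627
  H–I: 1 × 304 = 304
  Σ(broken) = 2603 kJ
Bonds formed (products):
  C–C: 1 × 336 = 336
  C–H: 5 × 418 = 2090
  C–I: 1 × 243 = 243
  Σ(formed) = 2669 kJ
ΔH = Σ(broken) − Σ(formed) = 2603 − 2669 = −66 kJ
For 2× the reaction as written: 2 × (−66) = −132 kJ

ΔH = −132 kJ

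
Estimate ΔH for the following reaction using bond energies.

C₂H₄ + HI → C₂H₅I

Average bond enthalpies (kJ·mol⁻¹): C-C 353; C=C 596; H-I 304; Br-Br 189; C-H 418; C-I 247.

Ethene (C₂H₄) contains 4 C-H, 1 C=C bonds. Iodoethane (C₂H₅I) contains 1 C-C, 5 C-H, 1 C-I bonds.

ΔH ≈ −118 kJ

Bonds broken (reactants):
  C-H: 4 × 418 = 1672
  C=C: 1 × 596 = 596
  H-I: 1 × 304 = 304
  Σ(broken) = 2572 kJ
Bonds formed (products):
  C-C: 1 × 353 = 353
  C-H: 5 × 418 = 2090
  C-I: 1 × 247 = 247
  Σ(formed) = 2690 kJ
ΔH = Σ(broken) − Σ(formed) = 2572 − 2690 = −118 kJ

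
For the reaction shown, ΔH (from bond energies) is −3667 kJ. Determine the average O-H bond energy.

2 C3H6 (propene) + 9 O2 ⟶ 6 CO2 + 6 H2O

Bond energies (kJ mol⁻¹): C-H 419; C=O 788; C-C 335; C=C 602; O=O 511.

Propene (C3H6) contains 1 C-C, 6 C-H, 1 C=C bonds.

D(O-H) ≈ 476 kJ/mol

Let D be the O-H bond energy.
Σ(broken) = 2×335 + 12×419 + 2×602 + 9×511 = 11501
Σ(formed) = 12×788 + 12×D = 9456 + 12D
ΔH = Σ(broken) − Σ(formed) = (11501) − (9456 + 12D) = +2045 − 12D
Setting this equal to −3667 kJ gives 12D = 5712, so D = 476 kJ/mol.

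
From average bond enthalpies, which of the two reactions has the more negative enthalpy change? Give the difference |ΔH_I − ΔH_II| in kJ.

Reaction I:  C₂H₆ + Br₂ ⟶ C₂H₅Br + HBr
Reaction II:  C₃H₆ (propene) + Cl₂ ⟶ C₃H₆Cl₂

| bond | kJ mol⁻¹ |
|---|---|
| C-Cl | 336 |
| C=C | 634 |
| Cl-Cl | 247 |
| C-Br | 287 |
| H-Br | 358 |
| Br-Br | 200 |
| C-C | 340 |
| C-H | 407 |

Reaction I:
  Bonds broken (reactants):
    Br-Br: 1 × 200 = 200
    C-C: 1 × 340 = 340
    C-H: 6 × 407 = 2442
    Σ(broken) = 2982 kJ
  Bonds formed (products):
    C-Br: 1 × 287 = 287
    C-C: 1 × 340 = 340
    C-H: 5 × 407 = 2035
    H-Br: 1 × 358 = 358
    Σ(formed) = 3020 kJ
  ΔH_I = 2982 − 3020 = −38 kJ
Reaction II:
  Bonds broken (reactants):
    C-C: 1 × 340 = 340
    C-H: 6 × 407 = 2442
    C=C: 1 × 634 = 634
    Cl-Cl: 1 × 247 = 247
    Σ(broken) = 3663 kJ
  Bonds formed (products):
    C-C: 2 × 340 = 680
    C-Cl: 2 × 336 = 672
    C-H: 6 × 407 = 2442
    Σ(formed) = 3794 kJ
  ΔH_II = 3663 − 3794 = −131 kJ
ΔH_I − ΔH_II = +93 kJ, so reaction II has the more negative ΔH; |ΔH_I − ΔH_II| = 93 kJ.

Reaction II, by 93 kJ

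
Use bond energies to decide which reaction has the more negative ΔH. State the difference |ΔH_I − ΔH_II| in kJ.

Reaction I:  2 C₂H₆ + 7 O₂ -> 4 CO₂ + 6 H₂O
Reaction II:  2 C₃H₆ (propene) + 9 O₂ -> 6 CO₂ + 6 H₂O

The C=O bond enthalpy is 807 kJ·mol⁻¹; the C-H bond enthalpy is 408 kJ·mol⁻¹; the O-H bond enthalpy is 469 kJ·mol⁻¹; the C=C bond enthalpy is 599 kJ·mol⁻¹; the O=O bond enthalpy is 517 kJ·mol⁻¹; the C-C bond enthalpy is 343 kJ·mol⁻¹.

Reaction II, by 996 kJ

Reaction I:
  Bonds broken (reactants):
    C-C: 2 × 343 = 686
    C-H: 12 × 408 = 4896
    O=O: 7 × 517 = 3619
    Σ(broken) = 9201 kJ
  Bonds formed (products):
    C=O: 8 × 807 = 6456
    O-H: 12 × 469 = 5628
    Σ(formed) = 12084 kJ
  ΔH_I = 9201 − 12084 = −2883 kJ
Reaction II:
  Bonds broken (reactants):
    C-C: 2 × 343 = 686
    C-H: 12 × 408 = 4896
    C=C: 2 × 599 = 1198
    O=O: 9 × 517 = 4653
    Σ(broken) = 11433 kJ
  Bonds formed (products):
    C=O: 12 × 807 = 9684
    O-H: 12 × 469 = 5628
    Σ(formed) = 15312 kJ
  ΔH_II = 11433 − 15312 = −3879 kJ
ΔH_I − ΔH_II = +996 kJ, so reaction II has the more negative ΔH; |ΔH_I − ΔH_II| = 996 kJ.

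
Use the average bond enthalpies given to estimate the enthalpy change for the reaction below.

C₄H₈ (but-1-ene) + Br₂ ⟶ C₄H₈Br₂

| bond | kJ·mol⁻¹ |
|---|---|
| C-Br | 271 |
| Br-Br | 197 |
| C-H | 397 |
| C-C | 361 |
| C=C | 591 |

ΔH ≈ −115 kJ

Bonds broken (reactants):
  Br-Br: 1 × 197 = 197
  C-C: 2 × 361 = 722
  C-H: 8 × 397 = 3176
  C=C: 1 × 591 = 591
  Σ(broken) = 4686 kJ
Bonds formed (products):
  C-Br: 2 × 271 = 542
  C-C: 3 × 361 = 1083
  C-H: 8 × 397 = 3176
  Σ(formed) = 4801 kJ
ΔH = Σ(broken) − Σ(formed) = 4686 − 4801 = −115 kJ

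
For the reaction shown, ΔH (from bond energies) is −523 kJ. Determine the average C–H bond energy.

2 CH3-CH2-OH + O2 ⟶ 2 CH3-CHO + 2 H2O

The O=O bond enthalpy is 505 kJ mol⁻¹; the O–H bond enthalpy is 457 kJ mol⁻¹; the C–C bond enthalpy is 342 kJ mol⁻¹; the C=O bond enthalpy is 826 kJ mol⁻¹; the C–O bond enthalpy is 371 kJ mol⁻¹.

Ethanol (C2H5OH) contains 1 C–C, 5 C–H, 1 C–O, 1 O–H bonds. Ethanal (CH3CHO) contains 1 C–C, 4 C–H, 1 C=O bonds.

Let D be the C–H bond energy.
Σ(broken) = 2×342 + 10×D + 2×371 + 2×457 + 1×505 = 2845 + 10D
Σ(formed) = 2×342 + 8×D + 2×826 + 4×457 = 4164 + 8D
ΔH = Σ(broken) − Σ(formed) = (2845 + 10D) − (4164 + 8D) = −1319 + 2D
Setting this equal to −523 kJ gives 2D = 796, so D = 398 kJ/mol.

D(C–H) ≈ 398 kJ/mol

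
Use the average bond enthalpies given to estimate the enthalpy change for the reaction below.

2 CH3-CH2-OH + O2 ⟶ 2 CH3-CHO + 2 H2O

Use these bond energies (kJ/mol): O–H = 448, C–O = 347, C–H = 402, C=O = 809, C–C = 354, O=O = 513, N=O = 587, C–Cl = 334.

ΔH ≈ −503 kJ

Bonds broken (reactants):
  C–C: 2 × 354 = 708
  C–H: 10 × 402 = 4020
  C–O: 2 × 347 = 694
  O–H: 2 × 448 = 896
  O=O: 1 × 513 = 513
  Σ(broken) = 6831 kJ
Bonds formed (products):
  C–C: 2 × 354 = 708
  C–H: 8 × 402 = 3216
  C=O: 2 × 809 = 1618
  O–H: 4 × 448 = 1792
  Σ(formed) = 7334 kJ
ΔH = Σ(broken) − Σ(formed) = 6831 − 7334 = −503 kJ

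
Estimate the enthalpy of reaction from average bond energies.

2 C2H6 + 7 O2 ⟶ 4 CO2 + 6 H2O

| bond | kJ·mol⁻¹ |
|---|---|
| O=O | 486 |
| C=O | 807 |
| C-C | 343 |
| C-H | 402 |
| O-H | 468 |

ΔH ≈ −3160 kJ

Bonds broken (reactants):
  C-C: 2 × 343 = 686
  C-H: 12 × 402 = 4824
  O=O: 7 × 486 = 3402
  Σ(broken) = 8912 kJ
Bonds formed (products):
  C=O: 8 × 807 = 6456
  O-H: 12 × 468 = 5616
  Σ(formed) = 12072 kJ
ΔH = Σ(broken) − Σ(formed) = 8912 − 12072 = −3160 kJ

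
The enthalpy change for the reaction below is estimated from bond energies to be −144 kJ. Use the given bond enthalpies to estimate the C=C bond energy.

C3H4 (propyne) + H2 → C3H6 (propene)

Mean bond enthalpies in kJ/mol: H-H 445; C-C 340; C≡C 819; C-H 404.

D(C=C) ≈ 600 kJ/mol

Let D be the C=C bond energy.
Σ(broken) = 1×819 + 1×340 + 4×404 + 1×445 = 3220
Σ(formed) = 1×340 + 6×404 + 1×D = 2764 + D
ΔH = Σ(broken) − Σ(formed) = (3220) − (2764 + D) = +456 − D
Setting this equal to −144 kJ gives D = 600 kJ/mol.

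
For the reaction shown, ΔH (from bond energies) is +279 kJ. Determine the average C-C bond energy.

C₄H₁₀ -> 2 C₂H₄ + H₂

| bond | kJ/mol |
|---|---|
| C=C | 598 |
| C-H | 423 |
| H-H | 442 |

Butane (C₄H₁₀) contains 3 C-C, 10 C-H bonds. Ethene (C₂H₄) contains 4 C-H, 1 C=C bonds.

Let D be the C-C bond energy.
Σ(broken) = 3×D + 10×423 = 4230 + 3D
Σ(formed) = 8×423 + 2×598 + 1×442 = 5022
ΔH = Σ(broken) − Σ(formed) = (4230 + 3D) − (5022) = −792 + 3D
Setting this equal to +279 kJ gives 3D = 1071, so D = 357 kJ/mol.

D(C-C) ≈ 357 kJ/mol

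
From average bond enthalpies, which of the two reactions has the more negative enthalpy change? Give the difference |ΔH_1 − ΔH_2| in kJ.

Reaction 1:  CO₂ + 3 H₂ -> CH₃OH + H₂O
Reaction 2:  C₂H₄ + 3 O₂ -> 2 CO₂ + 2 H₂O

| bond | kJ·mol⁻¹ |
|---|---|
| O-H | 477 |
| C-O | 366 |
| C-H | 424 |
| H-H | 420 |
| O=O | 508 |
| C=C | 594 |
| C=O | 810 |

Reaction 1:
  Bonds broken (reactants):
    C=O: 2 × 810 = 1620
    H-H: 3 × 420 = 1260
    Σ(broken) = 2880 kJ
  Bonds formed (products):
    C-H: 3 × 424 = 1272
    C-O: 1 × 366 = 366
    O-H: 3 × 477 = 1431
    Σ(formed) = 3069 kJ
  ΔH_1 = 2880 − 3069 = −189 kJ
Reaction 2:
  Bonds broken (reactants):
    C-H: 4 × 424 = 1696
    C=C: 1 × 594 = 594
    O=O: 3 × 508 = 1524
    Σ(broken) = 3814 kJ
  Bonds formed (products):
    C=O: 4 × 810 = 3240
    O-H: 4 × 477 = 1908
    Σ(formed) = 5148 kJ
  ΔH_2 = 3814 − 5148 = −1334 kJ
ΔH_1 − ΔH_2 = +1145 kJ, so reaction 2 has the more negative ΔH; |ΔH_1 − ΔH_2| = 1145 kJ.

Reaction 2, by 1145 kJ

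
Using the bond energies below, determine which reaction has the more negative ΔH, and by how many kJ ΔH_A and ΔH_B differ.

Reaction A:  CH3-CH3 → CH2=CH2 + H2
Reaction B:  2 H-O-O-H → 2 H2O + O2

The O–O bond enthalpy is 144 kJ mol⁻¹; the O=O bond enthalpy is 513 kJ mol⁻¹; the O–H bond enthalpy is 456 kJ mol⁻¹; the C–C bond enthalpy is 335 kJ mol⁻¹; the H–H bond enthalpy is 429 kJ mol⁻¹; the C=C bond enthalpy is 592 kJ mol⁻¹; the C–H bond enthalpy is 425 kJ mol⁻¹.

Reaction A:
  Bonds broken (reactants):
    C–C: 1 × 335 = 335
    C–H: 6 × 425 = 2550
    Σ(broken) = 2885 kJ
  Bonds formed (products):
    C–H: 4 × 425 = 1700
    C=C: 1 × 592 = 592
    H–H: 1 × 429 = 429
    Σ(formed) = 2721 kJ
  ΔH_A = 2885 − 2721 = +164 kJ
Reaction B:
  Bonds broken (reactants):
    O–H: 4 × 456 = 1824
    O–O: 2 × 144 = 288
    Σ(broken) = 2112 kJ
  Bonds formed (products):
    O–H: 4 × 456 = 1824
    O=O: 1 × 513 = 513
    Σ(formed) = 2337 kJ
  ΔH_B = 2112 − 2337 = −225 kJ
ΔH_A − ΔH_B = +389 kJ, so reaction B has the more negative ΔH; |ΔH_A − ΔH_B| = 389 kJ.

Reaction B, by 389 kJ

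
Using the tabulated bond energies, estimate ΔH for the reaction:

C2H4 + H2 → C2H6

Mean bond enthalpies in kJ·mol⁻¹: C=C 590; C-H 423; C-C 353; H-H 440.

Bonds broken (reactants):
  C-H: 4 × 423 = 1692
  C=C: 1 × 590 = 590
  H-H: 1 × 440 = 440
  Σ(broken) = 2722 kJ
Bonds formed (products):
  C-C: 1 × 353 = 353
  C-H: 6 × 423 = 2538
  Σ(formed) = 2891 kJ
ΔH = Σ(broken) − Σ(formed) = 2722 − 2891 = −169 kJ

ΔH ≈ −169 kJ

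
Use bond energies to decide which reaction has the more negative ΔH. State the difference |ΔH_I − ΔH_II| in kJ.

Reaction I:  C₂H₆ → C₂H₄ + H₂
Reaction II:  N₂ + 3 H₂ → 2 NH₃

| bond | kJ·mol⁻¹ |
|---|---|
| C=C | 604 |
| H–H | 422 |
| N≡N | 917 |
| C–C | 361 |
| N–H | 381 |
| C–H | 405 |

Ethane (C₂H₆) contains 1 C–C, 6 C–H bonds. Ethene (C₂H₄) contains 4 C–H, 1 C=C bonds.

Reaction I:
  Bonds broken (reactants):
    C–C: 1 × 361 = 361
    C–H: 6 × 405 = 2430
    Σ(broken) = 2791 kJ
  Bonds formed (products):
    C–H: 4 × 405 = 1620
    C=C: 1 × 604 = 604
    H–H: 1 × 422 = 422
    Σ(formed) = 2646 kJ
  ΔH_I = 2791 − 2646 = +145 kJ
Reaction II:
  Bonds broken (reactants):
    H–H: 3 × 422 = 1266
    N≡N: 1 × 917 = 917
    Σ(broken) = 2183 kJ
  Bonds formed (products):
    N–H: 6 × 381 = 2286
    Σ(formed) = 2286 kJ
  ΔH_II = 2183 − 2286 = −103 kJ
ΔH_I − ΔH_II = +248 kJ, so reaction II has the more negative ΔH; |ΔH_I − ΔH_II| = 248 kJ.

Reaction II, by 248 kJ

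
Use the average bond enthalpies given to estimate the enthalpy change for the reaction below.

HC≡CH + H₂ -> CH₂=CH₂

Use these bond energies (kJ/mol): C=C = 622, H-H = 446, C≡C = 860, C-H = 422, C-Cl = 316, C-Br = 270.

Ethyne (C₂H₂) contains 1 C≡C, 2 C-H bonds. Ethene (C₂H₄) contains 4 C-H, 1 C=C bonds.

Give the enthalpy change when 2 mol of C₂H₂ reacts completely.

ΔH = −320 kJ

Bonds broken (reactants):
  C≡C: 1 × 860 = 860
  C-H: 2 × 422 = 844
  H-H: 1 × 446 = 446
  Σ(broken) = 2150 kJ
Bonds formed (products):
  C-H: 4 × 422 = 1688
  C=C: 1 × 622 = 622
  Σ(formed) = 2310 kJ
ΔH = Σ(broken) − Σ(formed) = 2150 − 2310 = −160 kJ
For 2× the reaction as written: 2 × (−160) = −320 kJ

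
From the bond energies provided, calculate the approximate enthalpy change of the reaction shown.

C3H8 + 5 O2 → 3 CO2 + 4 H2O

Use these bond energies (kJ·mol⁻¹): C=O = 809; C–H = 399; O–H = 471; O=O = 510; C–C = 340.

ΔH ≈ −2200 kJ

Bonds broken (reactants):
  C–C: 2 × 340 = 680
  C–H: 8 × 399 = 3192
  O=O: 5 × 510 = 2550
  Σ(broken) = 6422 kJ
Bonds formed (products):
  C=O: 6 × 809 = 4854
  O–H: 8 × 471 = 3768
  Σ(formed) = 8622 kJ
ΔH = Σ(broken) − Σ(formed) = 6422 − 8622 = −2200 kJ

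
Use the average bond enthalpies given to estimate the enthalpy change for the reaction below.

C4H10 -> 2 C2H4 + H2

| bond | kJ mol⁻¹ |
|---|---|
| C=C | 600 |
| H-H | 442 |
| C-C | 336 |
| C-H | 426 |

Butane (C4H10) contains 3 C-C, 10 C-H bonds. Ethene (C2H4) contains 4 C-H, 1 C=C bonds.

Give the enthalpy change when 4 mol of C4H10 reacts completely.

ΔH = +872 kJ

Bonds broken (reactants):
  C-C: 3 × 336 = 1008
  C-H: 10 × 426 = 4260
  Σ(broken) = 5268 kJ
Bonds formed (products):
  C-H: 8 × 426 = 3408
  C=C: 2 × 600 = 1200
  H-H: 1 × 442 = 442
  Σ(formed) = 5050 kJ
ΔH = Σ(broken) − Σ(formed) = 5268 − 5050 = +218 kJ
For 4× the reaction as written: 4 × (+218) = +872 kJ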